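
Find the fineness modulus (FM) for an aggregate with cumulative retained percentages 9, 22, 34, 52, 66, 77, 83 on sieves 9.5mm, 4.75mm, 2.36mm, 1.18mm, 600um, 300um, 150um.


FM = sum(cumulative % retained) / 100
= 343 / 100
= 3.43

3.43


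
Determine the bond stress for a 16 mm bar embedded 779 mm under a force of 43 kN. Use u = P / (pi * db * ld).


u = P / (pi * db * ld)
= 43 * 1000 / (pi * 16 * 779)
= 1.098 MPa

1.098


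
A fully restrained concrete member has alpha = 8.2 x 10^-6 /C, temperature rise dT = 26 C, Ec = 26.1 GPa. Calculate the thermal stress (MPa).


sigma = alpha * dT * Ec
= 8.2e-6 * 26 * 26.1 * 1000
= 5.565 MPa

5.565


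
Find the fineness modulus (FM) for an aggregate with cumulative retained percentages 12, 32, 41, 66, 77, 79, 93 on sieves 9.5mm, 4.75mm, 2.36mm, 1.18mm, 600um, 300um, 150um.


FM = sum(cumulative % retained) / 100
= 400 / 100
= 4.0

4.0


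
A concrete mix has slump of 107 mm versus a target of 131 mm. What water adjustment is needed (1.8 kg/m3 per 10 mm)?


Difference = 131 - 107 = 24 mm
Water adjustment = 24 * 1.8 / 10 = 4.3 kg/m3

4.3


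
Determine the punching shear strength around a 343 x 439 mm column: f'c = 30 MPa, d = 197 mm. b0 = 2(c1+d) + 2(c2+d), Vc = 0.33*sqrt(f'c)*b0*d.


b0 = 2*(343 + 197) + 2*(439 + 197) = 2352 mm
Vc = 0.33 * sqrt(30) * 2352 * 197 / 1000
= 837.49 kN

837.49


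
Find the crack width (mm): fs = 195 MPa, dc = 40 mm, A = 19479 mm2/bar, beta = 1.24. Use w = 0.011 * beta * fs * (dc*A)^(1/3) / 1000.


w = 0.011 * beta * fs * (dc * A)^(1/3) / 1000
= 0.011 * 1.24 * 195 * (40 * 19479)^(1/3) / 1000
= 0.245 mm

0.245


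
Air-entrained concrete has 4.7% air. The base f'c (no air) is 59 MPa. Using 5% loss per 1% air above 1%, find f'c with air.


Strength loss = (4.7 - 1) * 5 = 18.5%
f'c = 59 * (1 - 18.5/100)
= 48.08 MPa

48.08


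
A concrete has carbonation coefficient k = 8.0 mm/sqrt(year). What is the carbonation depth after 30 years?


depth = k * sqrt(t)
= 8.0 * sqrt(30)
= 43.82 mm

43.82


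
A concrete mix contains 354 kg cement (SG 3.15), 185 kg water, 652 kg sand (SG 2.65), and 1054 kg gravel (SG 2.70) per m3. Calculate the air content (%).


Vol cement = 354 / (3.15 * 1000) = 0.112381 m3
Vol water = 185 / 1000 = 0.185 m3
Vol sand = 652 / (2.65 * 1000) = 0.246038 m3
Vol gravel = 1054 / (2.70 * 1000) = 0.39037 m3
Total solid + water volume = 0.933789 m3
Air = (1 - 0.933789) * 100 = 6.62%

6.62


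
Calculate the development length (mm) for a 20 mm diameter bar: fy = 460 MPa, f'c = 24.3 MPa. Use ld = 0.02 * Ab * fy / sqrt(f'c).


Ab = pi * 20^2 / 4 = 314.159 mm2
ld = 0.02 * 314.159 * 460 / sqrt(24.3)
= 586.3 mm

586.3


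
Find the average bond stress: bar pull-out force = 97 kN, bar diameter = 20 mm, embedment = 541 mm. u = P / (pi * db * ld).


u = P / (pi * db * ld)
= 97 * 1000 / (pi * 20 * 541)
= 2.854 MPa

2.854


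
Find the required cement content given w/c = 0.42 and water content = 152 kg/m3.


Cement = water / (w/c)
= 152 / 0.42
= 361.9 kg/m3

361.9


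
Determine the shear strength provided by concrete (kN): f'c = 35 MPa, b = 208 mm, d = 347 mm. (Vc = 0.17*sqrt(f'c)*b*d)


Vc = 0.17 * sqrt(35) * 208 * 347 / 1000
= 72.59 kN

72.59


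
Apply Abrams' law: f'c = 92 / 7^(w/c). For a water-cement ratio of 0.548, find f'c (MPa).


f'c = 92 / 7^0.548
= 92 / 2.905
= 31.67 MPa

31.67


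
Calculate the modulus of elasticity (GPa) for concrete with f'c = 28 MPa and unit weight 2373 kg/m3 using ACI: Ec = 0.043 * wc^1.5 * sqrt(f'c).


Ec = 0.043 * 2373^1.5 * sqrt(28) / 1000
= 26.3 GPa

26.3


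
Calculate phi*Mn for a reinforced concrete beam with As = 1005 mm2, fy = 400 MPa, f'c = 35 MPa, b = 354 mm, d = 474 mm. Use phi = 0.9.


a = As * fy / (0.85 * f'c * b)
= 1005 * 400 / (0.85 * 35 * 354)
= 38.1712 mm
Mn = As * fy * (d - a/2) / 10^6
= 182.8756 kN-m
phi*Mn = 0.9 * 182.8756 = 164.59 kN-m

164.59


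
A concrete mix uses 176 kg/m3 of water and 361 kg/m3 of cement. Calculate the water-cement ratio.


w/c = water / cement
w/c = 176 / 361 = 0.488

0.488


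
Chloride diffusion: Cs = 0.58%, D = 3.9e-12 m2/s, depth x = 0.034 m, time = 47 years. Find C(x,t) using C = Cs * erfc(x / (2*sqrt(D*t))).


t_seconds = 47 * 365.25 * 24 * 3600 = 1483207200.0 s
arg = 0.034 / (2 * sqrt(3.9e-12 * 1483207200.0))
= 0.2235
erfc(0.2235) = 0.7519
C = 0.58 * 0.7519 = 0.4361%

0.4361


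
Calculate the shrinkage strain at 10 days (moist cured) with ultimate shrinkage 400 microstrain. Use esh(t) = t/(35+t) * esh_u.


esh(10) = 10 / (35 + 10) * 400
= 10 / 45 * 400
= 88.9 microstrain

88.9


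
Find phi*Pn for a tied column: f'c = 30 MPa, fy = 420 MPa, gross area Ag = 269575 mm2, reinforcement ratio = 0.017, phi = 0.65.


Ast = rho * Ag = 0.017 * 269575 = 4582.775 mm2
phi*Pn = 0.65 * 0.80 * (0.85 * 30 * (269575 - 4582.775) + 420 * 4582.775) / 1000
= 4514.67 kN

4514.67


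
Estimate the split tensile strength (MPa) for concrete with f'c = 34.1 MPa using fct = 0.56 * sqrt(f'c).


fct = 0.56 * sqrt(34.1)
= 0.56 * 5.84
= 3.27 MPa

3.27


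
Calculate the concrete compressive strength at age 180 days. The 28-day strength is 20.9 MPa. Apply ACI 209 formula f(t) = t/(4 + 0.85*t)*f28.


f(180) = 180 / (4 + 0.85 * 180) * 20.9
= 180 / 157.0 * 20.9
= 23.96 MPa

23.96


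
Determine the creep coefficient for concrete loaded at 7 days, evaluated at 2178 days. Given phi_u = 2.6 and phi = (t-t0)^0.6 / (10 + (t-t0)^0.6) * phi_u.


dt = 2178 - 7 = 2171
phi = 2171^0.6 / (10 + 2171^0.6) * 2.6
= 2.365

2.365


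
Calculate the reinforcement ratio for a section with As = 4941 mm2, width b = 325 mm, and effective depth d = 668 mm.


rho = As / (b * d)
= 4941 / (325 * 668)
= 0.0228

0.0228


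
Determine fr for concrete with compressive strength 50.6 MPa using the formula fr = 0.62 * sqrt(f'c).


fr = 0.62 * sqrt(50.6)
= 4.41 MPa

4.41


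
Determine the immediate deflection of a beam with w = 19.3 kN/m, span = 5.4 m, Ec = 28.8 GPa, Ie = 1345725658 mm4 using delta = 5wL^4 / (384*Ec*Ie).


Convert: L = 5.4 m = 5400 mm, Ec = 28.8 GPa = 28800 MPa
delta = 5 * 19.3 * 5400^4 / (384 * 28800 * 1345725658)
= 5.51 mm

5.51


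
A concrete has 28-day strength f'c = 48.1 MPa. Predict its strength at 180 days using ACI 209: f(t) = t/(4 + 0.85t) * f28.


f(180) = 180 / (4 + 0.85 * 180) * 48.1
= 180 / 157.0 * 48.1
= 55.15 MPa

55.15


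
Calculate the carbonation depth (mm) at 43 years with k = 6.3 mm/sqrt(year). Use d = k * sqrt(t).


depth = k * sqrt(t)
= 6.3 * sqrt(43)
= 41.31 mm

41.31


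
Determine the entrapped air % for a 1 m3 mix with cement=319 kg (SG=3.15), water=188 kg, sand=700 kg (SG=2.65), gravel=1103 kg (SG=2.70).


Vol cement = 319 / (3.15 * 1000) = 0.10127 m3
Vol water = 188 / 1000 = 0.188 m3
Vol sand = 700 / (2.65 * 1000) = 0.264151 m3
Vol gravel = 1103 / (2.70 * 1000) = 0.408519 m3
Total solid + water volume = 0.961939 m3
Air = (1 - 0.961939) * 100 = 3.81%

3.81


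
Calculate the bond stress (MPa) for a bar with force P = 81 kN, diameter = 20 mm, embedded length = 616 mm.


u = P / (pi * db * ld)
= 81 * 1000 / (pi * 20 * 616)
= 2.093 MPa

2.093


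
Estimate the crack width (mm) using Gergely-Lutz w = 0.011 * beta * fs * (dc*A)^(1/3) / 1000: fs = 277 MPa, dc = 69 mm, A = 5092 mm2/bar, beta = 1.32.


w = 0.011 * beta * fs * (dc * A)^(1/3) / 1000
= 0.011 * 1.32 * 277 * (69 * 5092)^(1/3) / 1000
= 0.284 mm

0.284


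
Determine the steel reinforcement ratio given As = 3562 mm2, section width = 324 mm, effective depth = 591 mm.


rho = As / (b * d)
= 3562 / (324 * 591)
= 0.0186

0.0186


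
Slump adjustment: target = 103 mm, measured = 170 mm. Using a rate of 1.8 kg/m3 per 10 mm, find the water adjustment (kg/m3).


Difference = 103 - 170 = -67 mm
Water adjustment = -67 * 1.8 / 10 = -12.1 kg/m3

-12.1


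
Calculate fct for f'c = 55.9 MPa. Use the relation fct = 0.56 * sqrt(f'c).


fct = 0.56 * sqrt(55.9)
= 0.56 * 7.477
= 4.187 MPa

4.187


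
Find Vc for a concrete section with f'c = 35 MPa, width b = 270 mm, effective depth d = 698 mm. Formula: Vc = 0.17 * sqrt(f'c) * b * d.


Vc = 0.17 * sqrt(35) * 270 * 698 / 1000
= 189.54 kN

189.54


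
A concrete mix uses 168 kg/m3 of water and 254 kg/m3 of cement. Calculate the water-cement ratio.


w/c = water / cement
w/c = 168 / 254 = 0.661

0.661


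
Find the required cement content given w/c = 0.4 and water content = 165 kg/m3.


Cement = water / (w/c)
= 165 / 0.4
= 412.5 kg/m3

412.5


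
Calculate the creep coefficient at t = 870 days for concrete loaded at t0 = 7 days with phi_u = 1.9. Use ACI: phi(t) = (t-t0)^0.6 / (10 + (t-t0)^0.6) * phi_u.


dt = 870 - 7 = 863
phi = 863^0.6 / (10 + 863^0.6) * 1.9
= 1.62

1.62


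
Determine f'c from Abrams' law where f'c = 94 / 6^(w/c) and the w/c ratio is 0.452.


f'c = 94 / 6^0.452
= 94 / 2.248
= 41.82 MPa

41.82


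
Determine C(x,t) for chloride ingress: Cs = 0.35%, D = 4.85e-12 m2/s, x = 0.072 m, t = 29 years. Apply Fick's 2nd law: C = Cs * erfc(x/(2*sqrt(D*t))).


t_seconds = 29 * 365.25 * 24 * 3600 = 915170400.0 s
arg = 0.072 / (2 * sqrt(4.85e-12 * 915170400.0))
= 0.5404
erfc(0.5404) = 0.4448
C = 0.35 * 0.4448 = 0.1557%

0.1557


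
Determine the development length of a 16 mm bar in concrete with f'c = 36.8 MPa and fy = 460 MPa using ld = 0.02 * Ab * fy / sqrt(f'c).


Ab = pi * 16^2 / 4 = 201.062 mm2
ld = 0.02 * 201.062 * 460 / sqrt(36.8)
= 304.9 mm

304.9


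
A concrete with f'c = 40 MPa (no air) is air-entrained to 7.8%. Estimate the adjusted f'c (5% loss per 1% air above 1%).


Strength loss = (7.8 - 1) * 5 = 34.0%
f'c = 40 * (1 - 34.0/100)
= 26.4 MPa

26.4


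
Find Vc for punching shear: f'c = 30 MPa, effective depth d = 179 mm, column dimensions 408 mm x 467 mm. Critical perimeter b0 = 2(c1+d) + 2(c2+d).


b0 = 2*(408 + 179) + 2*(467 + 179) = 2466 mm
Vc = 0.33 * sqrt(30) * 2466 * 179 / 1000
= 797.85 kN

797.85


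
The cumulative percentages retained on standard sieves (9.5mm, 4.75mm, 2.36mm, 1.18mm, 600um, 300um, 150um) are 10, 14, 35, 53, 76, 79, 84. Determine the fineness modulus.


FM = sum(cumulative % retained) / 100
= 351 / 100
= 3.51

3.51


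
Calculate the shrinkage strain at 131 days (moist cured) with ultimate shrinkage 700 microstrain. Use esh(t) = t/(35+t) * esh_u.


esh(131) = 131 / (35 + 131) * 700
= 131 / 166 * 700
= 552.4 microstrain

552.4


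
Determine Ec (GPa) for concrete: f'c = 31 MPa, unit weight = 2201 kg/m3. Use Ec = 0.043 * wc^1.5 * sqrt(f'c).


Ec = 0.043 * 2201^1.5 * sqrt(31) / 1000
= 24.72 GPa

24.72


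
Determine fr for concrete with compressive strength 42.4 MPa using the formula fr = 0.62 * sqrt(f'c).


fr = 0.62 * sqrt(42.4)
= 4.037 MPa

4.037


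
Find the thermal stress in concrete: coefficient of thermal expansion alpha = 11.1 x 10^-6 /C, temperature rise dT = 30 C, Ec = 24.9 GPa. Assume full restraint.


sigma = alpha * dT * Ec
= 11.1e-6 * 30 * 24.9 * 1000
= 8.292 MPa

8.292


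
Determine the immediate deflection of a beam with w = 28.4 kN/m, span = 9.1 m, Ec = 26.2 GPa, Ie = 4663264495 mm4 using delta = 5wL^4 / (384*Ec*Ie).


Convert: L = 9.1 m = 9100 mm, Ec = 26.2 GPa = 26200 MPa
delta = 5 * 28.4 * 9100^4 / (384 * 26200 * 4663264495)
= 20.76 mm

20.76


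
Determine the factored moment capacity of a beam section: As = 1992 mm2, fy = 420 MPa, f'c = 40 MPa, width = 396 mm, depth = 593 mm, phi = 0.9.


a = As * fy / (0.85 * f'c * b)
= 1992 * 420 / (0.85 * 40 * 396)
= 62.139 mm
Mn = As * fy * (d - a/2) / 10^6
= 470.1335 kN-m
phi*Mn = 0.9 * 470.1335 = 423.12 kN-m

423.12


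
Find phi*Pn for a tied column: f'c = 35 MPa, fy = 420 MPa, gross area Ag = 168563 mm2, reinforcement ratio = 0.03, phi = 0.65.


Ast = rho * Ag = 0.03 * 168563 = 5056.89 mm2
phi*Pn = 0.65 * 0.80 * (0.85 * 35 * (168563 - 5056.89) + 420 * 5056.89) / 1000
= 3633.86 kN

3633.86


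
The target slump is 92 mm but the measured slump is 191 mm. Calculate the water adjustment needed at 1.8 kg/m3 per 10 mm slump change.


Difference = 92 - 191 = -99 mm
Water adjustment = -99 * 1.8 / 10 = -17.8 kg/m3

-17.8


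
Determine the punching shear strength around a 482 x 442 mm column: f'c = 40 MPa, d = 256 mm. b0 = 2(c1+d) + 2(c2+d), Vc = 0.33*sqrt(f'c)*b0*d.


b0 = 2*(482 + 256) + 2*(442 + 256) = 2872 mm
Vc = 0.33 * sqrt(40) * 2872 * 256 / 1000
= 1534.51 kN

1534.51


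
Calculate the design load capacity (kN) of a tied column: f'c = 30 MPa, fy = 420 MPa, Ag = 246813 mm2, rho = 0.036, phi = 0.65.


Ast = rho * Ag = 0.036 * 246813 = 8885.268 mm2
phi*Pn = 0.65 * 0.80 * (0.85 * 30 * (246813 - 8885.268) + 420 * 8885.268) / 1000
= 5095.46 kN

5095.46


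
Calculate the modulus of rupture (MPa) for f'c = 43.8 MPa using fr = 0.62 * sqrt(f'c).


fr = 0.62 * sqrt(43.8)
= 4.103 MPa

4.103


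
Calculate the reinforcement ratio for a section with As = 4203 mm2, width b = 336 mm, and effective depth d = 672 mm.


rho = As / (b * d)
= 4203 / (336 * 672)
= 0.0186

0.0186


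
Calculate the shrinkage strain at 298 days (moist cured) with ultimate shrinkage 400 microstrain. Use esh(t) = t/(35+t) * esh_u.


esh(298) = 298 / (35 + 298) * 400
= 298 / 333 * 400
= 358.0 microstrain

358.0


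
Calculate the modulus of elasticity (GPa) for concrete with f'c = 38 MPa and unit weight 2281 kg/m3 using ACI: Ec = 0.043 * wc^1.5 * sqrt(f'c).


Ec = 0.043 * 2281^1.5 * sqrt(38) / 1000
= 28.88 GPa

28.88


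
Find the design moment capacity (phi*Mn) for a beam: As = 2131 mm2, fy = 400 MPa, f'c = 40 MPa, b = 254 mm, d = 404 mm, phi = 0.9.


a = As * fy / (0.85 * f'c * b)
= 2131 * 400 / (0.85 * 40 * 254)
= 98.7031 mm
Mn = As * fy * (d - a/2) / 10^6
= 302.3023 kN-m
phi*Mn = 0.9 * 302.3023 = 272.07 kN-m

272.07


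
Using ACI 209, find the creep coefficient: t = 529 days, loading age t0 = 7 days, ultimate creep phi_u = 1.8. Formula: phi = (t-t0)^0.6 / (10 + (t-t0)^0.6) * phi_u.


dt = 529 - 7 = 522
phi = 522^0.6 / (10 + 522^0.6) * 1.8
= 1.459

1.459


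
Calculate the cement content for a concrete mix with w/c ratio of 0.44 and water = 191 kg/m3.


Cement = water / (w/c)
= 191 / 0.44
= 434.1 kg/m3

434.1


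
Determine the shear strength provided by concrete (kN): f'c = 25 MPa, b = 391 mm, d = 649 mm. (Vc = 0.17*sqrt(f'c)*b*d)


Vc = 0.17 * sqrt(25) * 391 * 649 / 1000
= 215.7 kN

215.7


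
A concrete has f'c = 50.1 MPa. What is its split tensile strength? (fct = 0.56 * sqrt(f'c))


fct = 0.56 * sqrt(50.1)
= 0.56 * 7.078
= 3.964 MPa

3.964


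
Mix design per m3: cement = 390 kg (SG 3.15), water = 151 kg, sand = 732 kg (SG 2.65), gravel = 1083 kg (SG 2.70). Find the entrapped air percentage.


Vol cement = 390 / (3.15 * 1000) = 0.12381 m3
Vol water = 151 / 1000 = 0.151 m3
Vol sand = 732 / (2.65 * 1000) = 0.276226 m3
Vol gravel = 1083 / (2.70 * 1000) = 0.401111 m3
Total solid + water volume = 0.952147 m3
Air = (1 - 0.952147) * 100 = 4.79%

4.79


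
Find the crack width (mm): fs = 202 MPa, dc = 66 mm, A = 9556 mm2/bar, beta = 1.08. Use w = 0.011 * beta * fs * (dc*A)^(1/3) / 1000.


w = 0.011 * beta * fs * (dc * A)^(1/3) / 1000
= 0.011 * 1.08 * 202 * (66 * 9556)^(1/3) / 1000
= 0.206 mm

0.206


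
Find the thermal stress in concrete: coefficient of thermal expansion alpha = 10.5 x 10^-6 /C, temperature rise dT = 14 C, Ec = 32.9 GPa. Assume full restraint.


sigma = alpha * dT * Ec
= 10.5e-6 * 14 * 32.9 * 1000
= 4.836 MPa

4.836


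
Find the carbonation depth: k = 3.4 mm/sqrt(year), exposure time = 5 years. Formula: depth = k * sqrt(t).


depth = k * sqrt(t)
= 3.4 * sqrt(5)
= 7.6 mm

7.6


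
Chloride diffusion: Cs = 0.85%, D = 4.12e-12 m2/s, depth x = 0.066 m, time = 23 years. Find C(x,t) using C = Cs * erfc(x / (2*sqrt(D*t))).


t_seconds = 23 * 365.25 * 24 * 3600 = 725824800.0 s
arg = 0.066 / (2 * sqrt(4.12e-12 * 725824800.0))
= 0.6035
erfc(0.6035) = 0.3934
C = 0.85 * 0.3934 = 0.3344%

0.3344


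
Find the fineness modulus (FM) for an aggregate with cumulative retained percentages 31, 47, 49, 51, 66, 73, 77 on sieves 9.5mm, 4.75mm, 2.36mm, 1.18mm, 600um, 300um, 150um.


FM = sum(cumulative % retained) / 100
= 394 / 100
= 3.94

3.94


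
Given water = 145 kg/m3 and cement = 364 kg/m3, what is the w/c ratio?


w/c = water / cement
w/c = 145 / 364 = 0.398

0.398


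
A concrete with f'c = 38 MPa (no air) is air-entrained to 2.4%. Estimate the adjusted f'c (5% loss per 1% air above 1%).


Strength loss = (2.4 - 1) * 5 = 7.0%
f'c = 38 * (1 - 7.0/100)
= 35.34 MPa

35.34


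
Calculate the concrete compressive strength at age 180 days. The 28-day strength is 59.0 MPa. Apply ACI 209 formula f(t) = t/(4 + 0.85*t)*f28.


f(180) = 180 / (4 + 0.85 * 180) * 59.0
= 180 / 157.0 * 59.0
= 67.64 MPa

67.64


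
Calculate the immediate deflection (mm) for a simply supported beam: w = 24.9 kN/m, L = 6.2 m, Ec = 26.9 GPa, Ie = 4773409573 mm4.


Convert: L = 6.2 m = 6200 mm, Ec = 26.9 GPa = 26900 MPa
delta = 5 * 24.9 * 6200^4 / (384 * 26900 * 4773409573)
= 3.73 mm

3.73


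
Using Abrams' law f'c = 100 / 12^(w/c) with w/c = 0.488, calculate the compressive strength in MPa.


f'c = 100 / 12^0.488
= 100 / 3.362
= 29.74 MPa

29.74


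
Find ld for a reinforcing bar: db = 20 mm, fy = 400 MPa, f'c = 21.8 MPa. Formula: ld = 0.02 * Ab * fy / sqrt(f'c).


Ab = pi * 20^2 / 4 = 314.159 mm2
ld = 0.02 * 314.159 * 400 / sqrt(21.8)
= 538.3 mm

538.3


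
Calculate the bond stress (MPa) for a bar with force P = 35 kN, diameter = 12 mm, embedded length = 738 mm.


u = P / (pi * db * ld)
= 35 * 1000 / (pi * 12 * 738)
= 1.258 MPa

1.258


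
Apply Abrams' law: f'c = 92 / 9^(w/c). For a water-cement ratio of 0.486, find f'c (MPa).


f'c = 92 / 9^0.486
= 92 / 2.909
= 31.62 MPa

31.62


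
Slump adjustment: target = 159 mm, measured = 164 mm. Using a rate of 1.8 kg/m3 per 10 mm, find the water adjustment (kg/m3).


Difference = 159 - 164 = -5 mm
Water adjustment = -5 * 1.8 / 10 = -0.9 kg/m3

-0.9


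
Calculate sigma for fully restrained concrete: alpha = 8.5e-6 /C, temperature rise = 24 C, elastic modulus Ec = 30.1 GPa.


sigma = alpha * dT * Ec
= 8.5e-6 * 24 * 30.1 * 1000
= 6.14 MPa

6.14


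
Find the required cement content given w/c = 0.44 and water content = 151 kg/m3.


Cement = water / (w/c)
= 151 / 0.44
= 343.2 kg/m3

343.2


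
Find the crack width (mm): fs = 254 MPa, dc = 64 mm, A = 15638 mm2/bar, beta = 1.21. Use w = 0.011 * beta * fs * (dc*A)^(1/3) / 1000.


w = 0.011 * beta * fs * (dc * A)^(1/3) / 1000
= 0.011 * 1.21 * 254 * (64 * 15638)^(1/3) / 1000
= 0.338 mm

0.338


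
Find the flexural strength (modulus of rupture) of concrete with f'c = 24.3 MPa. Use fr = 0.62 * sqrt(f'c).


fr = 0.62 * sqrt(24.3)
= 3.056 MPa

3.056


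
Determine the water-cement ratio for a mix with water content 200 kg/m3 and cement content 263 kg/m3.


w/c = water / cement
w/c = 200 / 263 = 0.76

0.76


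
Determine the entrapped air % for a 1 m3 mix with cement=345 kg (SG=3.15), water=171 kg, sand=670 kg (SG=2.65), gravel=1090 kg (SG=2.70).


Vol cement = 345 / (3.15 * 1000) = 0.109524 m3
Vol water = 171 / 1000 = 0.171 m3
Vol sand = 670 / (2.65 * 1000) = 0.25283 m3
Vol gravel = 1090 / (2.70 * 1000) = 0.403704 m3
Total solid + water volume = 0.937058 m3
Air = (1 - 0.937058) * 100 = 6.29%

6.29


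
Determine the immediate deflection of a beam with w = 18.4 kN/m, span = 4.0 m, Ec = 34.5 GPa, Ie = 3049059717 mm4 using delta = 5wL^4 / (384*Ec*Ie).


Convert: L = 4.0 m = 4000 mm, Ec = 34.5 GPa = 34500 MPa
delta = 5 * 18.4 * 4000^4 / (384 * 34500 * 3049059717)
= 0.58 mm

0.58


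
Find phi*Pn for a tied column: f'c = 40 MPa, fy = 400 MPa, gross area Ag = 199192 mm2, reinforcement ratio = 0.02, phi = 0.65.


Ast = rho * Ag = 0.02 * 199192 = 3983.84 mm2
phi*Pn = 0.65 * 0.80 * (0.85 * 40 * (199192 - 3983.84) + 400 * 3983.84) / 1000
= 4279.92 kN

4279.92


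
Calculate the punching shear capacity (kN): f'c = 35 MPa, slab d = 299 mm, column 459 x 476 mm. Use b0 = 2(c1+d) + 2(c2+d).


b0 = 2*(459 + 299) + 2*(476 + 299) = 3066 mm
Vc = 0.33 * sqrt(35) * 3066 * 299 / 1000
= 1789.75 kN

1789.75


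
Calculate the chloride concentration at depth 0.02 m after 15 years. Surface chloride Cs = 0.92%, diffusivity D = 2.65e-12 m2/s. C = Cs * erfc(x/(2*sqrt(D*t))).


t_seconds = 15 * 365.25 * 24 * 3600 = 473364000.0 s
arg = 0.02 / (2 * sqrt(2.65e-12 * 473364000.0))
= 0.2823
erfc(0.2823) = 0.6897
C = 0.92 * 0.6897 = 0.6345%

0.6345


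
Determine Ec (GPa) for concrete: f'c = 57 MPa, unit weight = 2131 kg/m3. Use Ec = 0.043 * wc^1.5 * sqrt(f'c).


Ec = 0.043 * 2131^1.5 * sqrt(57) / 1000
= 31.94 GPa

31.94


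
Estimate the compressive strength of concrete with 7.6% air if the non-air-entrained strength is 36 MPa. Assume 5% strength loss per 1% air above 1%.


Strength loss = (7.6 - 1) * 5 = 33.0%
f'c = 36 * (1 - 33.0/100)
= 24.12 MPa

24.12


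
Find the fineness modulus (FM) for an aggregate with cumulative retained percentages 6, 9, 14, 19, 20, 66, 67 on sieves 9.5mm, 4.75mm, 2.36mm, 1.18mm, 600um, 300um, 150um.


FM = sum(cumulative % retained) / 100
= 201 / 100
= 2.01

2.01


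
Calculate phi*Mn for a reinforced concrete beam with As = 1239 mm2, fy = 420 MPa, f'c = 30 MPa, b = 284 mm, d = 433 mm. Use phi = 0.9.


a = As * fy / (0.85 * f'c * b)
= 1239 * 420 / (0.85 * 30 * 284)
= 71.8558 mm
Mn = As * fy * (d - a/2) / 10^6
= 206.6284 kN-m
phi*Mn = 0.9 * 206.6284 = 185.97 kN-m

185.97


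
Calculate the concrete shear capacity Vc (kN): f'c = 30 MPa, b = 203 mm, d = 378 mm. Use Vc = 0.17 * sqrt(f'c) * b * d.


Vc = 0.17 * sqrt(30) * 203 * 378 / 1000
= 71.45 kN

71.45


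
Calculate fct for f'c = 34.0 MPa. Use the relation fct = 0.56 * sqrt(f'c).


fct = 0.56 * sqrt(34.0)
= 0.56 * 5.831
= 3.265 MPa

3.265


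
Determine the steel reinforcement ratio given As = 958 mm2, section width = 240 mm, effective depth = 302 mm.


rho = As / (b * d)
= 958 / (240 * 302)
= 0.0132

0.0132


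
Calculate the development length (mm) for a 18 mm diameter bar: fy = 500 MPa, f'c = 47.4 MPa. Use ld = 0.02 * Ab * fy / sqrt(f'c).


Ab = pi * 18^2 / 4 = 254.469 mm2
ld = 0.02 * 254.469 * 500 / sqrt(47.4)
= 369.6 mm

369.6


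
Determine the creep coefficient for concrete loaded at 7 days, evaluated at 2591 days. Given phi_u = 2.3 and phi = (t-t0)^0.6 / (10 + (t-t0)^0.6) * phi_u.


dt = 2591 - 7 = 2584
phi = 2584^0.6 / (10 + 2584^0.6) * 2.3
= 2.111

2.111


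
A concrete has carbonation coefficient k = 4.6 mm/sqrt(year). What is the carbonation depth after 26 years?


depth = k * sqrt(t)
= 4.6 * sqrt(26)
= 23.46 mm

23.46


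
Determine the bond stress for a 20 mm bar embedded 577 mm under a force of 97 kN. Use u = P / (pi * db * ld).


u = P / (pi * db * ld)
= 97 * 1000 / (pi * 20 * 577)
= 2.676 MPa

2.676


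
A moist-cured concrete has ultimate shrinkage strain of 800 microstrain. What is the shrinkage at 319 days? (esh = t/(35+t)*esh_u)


esh(319) = 319 / (35 + 319) * 800
= 319 / 354 * 800
= 720.9 microstrain

720.9


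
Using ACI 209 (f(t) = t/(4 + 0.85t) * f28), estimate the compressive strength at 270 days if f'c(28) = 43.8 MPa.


f(270) = 270 / (4 + 0.85 * 270) * 43.8
= 270 / 233.5 * 43.8
= 50.65 MPa

50.65


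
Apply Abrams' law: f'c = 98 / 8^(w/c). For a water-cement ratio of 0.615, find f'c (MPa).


f'c = 98 / 8^0.615
= 98 / 3.593
= 27.28 MPa

27.28


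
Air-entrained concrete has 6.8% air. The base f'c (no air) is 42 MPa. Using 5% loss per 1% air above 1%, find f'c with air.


Strength loss = (6.8 - 1) * 5 = 29.0%
f'c = 42 * (1 - 29.0/100)
= 29.82 MPa

29.82


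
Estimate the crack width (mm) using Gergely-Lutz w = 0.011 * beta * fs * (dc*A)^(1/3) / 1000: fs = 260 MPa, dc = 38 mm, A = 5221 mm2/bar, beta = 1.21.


w = 0.011 * beta * fs * (dc * A)^(1/3) / 1000
= 0.011 * 1.21 * 260 * (38 * 5221)^(1/3) / 1000
= 0.202 mm

0.202


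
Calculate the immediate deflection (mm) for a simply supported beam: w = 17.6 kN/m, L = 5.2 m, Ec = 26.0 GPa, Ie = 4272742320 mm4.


Convert: L = 5.2 m = 5200 mm, Ec = 26.0 GPa = 26000 MPa
delta = 5 * 17.6 * 5200^4 / (384 * 26000 * 4272742320)
= 1.51 mm

1.51


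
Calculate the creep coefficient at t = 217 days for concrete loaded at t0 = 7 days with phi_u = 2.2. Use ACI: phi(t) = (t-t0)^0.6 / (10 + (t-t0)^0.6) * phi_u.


dt = 217 - 7 = 210
phi = 210^0.6 / (10 + 210^0.6) * 2.2
= 1.567

1.567


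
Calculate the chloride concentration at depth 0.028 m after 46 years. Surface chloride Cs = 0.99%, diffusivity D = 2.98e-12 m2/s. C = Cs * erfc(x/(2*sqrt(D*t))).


t_seconds = 46 * 365.25 * 24 * 3600 = 1451649600.0 s
arg = 0.028 / (2 * sqrt(2.98e-12 * 1451649600.0))
= 0.2129
erfc(0.2129) = 0.7634
C = 0.99 * 0.7634 = 0.7558%

0.7558


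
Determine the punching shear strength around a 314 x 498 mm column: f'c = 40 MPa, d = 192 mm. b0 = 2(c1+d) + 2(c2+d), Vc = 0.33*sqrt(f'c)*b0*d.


b0 = 2*(314 + 192) + 2*(498 + 192) = 2392 mm
Vc = 0.33 * sqrt(40) * 2392 * 192 / 1000
= 958.53 kN

958.53


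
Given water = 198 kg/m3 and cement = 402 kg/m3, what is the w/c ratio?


w/c = water / cement
w/c = 198 / 402 = 0.493

0.493


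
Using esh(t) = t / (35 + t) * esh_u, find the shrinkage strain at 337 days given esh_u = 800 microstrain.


esh(337) = 337 / (35 + 337) * 800
= 337 / 372 * 800
= 724.7 microstrain

724.7


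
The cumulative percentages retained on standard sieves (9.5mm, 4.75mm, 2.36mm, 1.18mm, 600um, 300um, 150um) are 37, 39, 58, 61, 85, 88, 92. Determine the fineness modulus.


FM = sum(cumulative % retained) / 100
= 460 / 100
= 4.6

4.6


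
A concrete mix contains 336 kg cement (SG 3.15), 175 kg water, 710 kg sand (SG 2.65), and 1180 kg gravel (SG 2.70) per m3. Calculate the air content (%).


Vol cement = 336 / (3.15 * 1000) = 0.106667 m3
Vol water = 175 / 1000 = 0.175 m3
Vol sand = 710 / (2.65 * 1000) = 0.267925 m3
Vol gravel = 1180 / (2.70 * 1000) = 0.437037 m3
Total solid + water volume = 0.986628 m3
Air = (1 - 0.986628) * 100 = 1.34%

1.34


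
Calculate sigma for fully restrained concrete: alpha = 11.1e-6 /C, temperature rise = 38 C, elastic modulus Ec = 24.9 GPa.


sigma = alpha * dT * Ec
= 11.1e-6 * 38 * 24.9 * 1000
= 10.503 MPa

10.503


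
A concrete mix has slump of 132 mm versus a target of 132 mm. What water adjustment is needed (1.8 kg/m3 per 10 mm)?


Difference = 132 - 132 = 0 mm
Water adjustment = 0 * 1.8 / 10 = 0.0 kg/m3

0.0


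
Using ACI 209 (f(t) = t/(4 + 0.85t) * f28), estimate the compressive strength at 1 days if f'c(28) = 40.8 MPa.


f(1) = 1 / (4 + 0.85 * 1) * 40.8
= 1 / 4.85 * 40.8
= 8.41 MPa

8.41


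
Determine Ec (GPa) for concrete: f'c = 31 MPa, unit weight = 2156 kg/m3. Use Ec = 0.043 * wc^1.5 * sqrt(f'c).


Ec = 0.043 * 2156^1.5 * sqrt(31) / 1000
= 23.97 GPa

23.97


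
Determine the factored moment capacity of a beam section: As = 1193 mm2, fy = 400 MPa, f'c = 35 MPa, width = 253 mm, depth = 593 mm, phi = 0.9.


a = As * fy / (0.85 * f'c * b)
= 1193 * 400 / (0.85 * 35 * 253)
= 63.4005 mm
Mn = As * fy * (d - a/2) / 10^6
= 267.8522 kN-m
phi*Mn = 0.9 * 267.8522 = 241.07 kN-m

241.07


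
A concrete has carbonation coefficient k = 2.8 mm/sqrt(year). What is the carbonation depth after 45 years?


depth = k * sqrt(t)
= 2.8 * sqrt(45)
= 18.78 mm

18.78


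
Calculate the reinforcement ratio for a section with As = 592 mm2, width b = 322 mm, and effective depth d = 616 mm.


rho = As / (b * d)
= 592 / (322 * 616)
= 0.003

0.003


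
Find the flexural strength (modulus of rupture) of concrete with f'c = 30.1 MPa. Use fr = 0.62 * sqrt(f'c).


fr = 0.62 * sqrt(30.1)
= 3.402 MPa

3.402


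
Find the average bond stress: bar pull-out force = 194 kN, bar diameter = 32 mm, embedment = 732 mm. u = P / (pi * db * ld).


u = P / (pi * db * ld)
= 194 * 1000 / (pi * 32 * 732)
= 2.636 MPa

2.636


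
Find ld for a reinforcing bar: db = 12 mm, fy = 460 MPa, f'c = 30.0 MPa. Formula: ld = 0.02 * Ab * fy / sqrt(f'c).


Ab = pi * 12^2 / 4 = 113.097 mm2
ld = 0.02 * 113.097 * 460 / sqrt(30.0)
= 190.0 mm

190.0


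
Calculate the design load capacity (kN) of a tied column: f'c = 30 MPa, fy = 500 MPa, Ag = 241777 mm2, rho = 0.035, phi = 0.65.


Ast = rho * Ag = 0.035 * 241777 = 8462.195 mm2
phi*Pn = 0.65 * 0.80 * (0.85 * 30 * (241777 - 8462.195) + 500 * 8462.195) / 1000
= 5293.93 kN

5293.93


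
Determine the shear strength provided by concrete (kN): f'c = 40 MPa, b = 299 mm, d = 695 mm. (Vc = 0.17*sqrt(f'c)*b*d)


Vc = 0.17 * sqrt(40) * 299 * 695 / 1000
= 223.43 kN

223.43


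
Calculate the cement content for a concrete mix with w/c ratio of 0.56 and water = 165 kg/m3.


Cement = water / (w/c)
= 165 / 0.56
= 294.6 kg/m3

294.6


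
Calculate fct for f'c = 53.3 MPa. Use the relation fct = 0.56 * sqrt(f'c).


fct = 0.56 * sqrt(53.3)
= 0.56 * 7.301
= 4.088 MPa

4.088


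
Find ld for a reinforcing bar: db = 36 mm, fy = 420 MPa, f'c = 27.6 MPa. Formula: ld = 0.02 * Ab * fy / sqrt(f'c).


Ab = pi * 36^2 / 4 = 1017.876 mm2
ld = 0.02 * 1017.876 * 420 / sqrt(27.6)
= 1627.5 mm

1627.5


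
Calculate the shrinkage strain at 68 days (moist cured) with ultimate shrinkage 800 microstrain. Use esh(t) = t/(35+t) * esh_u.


esh(68) = 68 / (35 + 68) * 800
= 68 / 103 * 800
= 528.2 microstrain

528.2


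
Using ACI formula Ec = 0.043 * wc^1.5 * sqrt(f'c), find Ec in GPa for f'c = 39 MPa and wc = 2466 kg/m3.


Ec = 0.043 * 2466^1.5 * sqrt(39) / 1000
= 32.88 GPa

32.88


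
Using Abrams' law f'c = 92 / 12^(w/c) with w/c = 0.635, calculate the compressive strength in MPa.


f'c = 92 / 12^0.635
= 92 / 4.845
= 18.99 MPa

18.99


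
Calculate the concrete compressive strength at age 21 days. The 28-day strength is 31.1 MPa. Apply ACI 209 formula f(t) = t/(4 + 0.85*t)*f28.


f(21) = 21 / (4 + 0.85 * 21) * 31.1
= 21 / 21.85 * 31.1
= 29.89 MPa

29.89


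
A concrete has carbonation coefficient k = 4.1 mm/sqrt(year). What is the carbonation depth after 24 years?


depth = k * sqrt(t)
= 4.1 * sqrt(24)
= 20.09 mm

20.09


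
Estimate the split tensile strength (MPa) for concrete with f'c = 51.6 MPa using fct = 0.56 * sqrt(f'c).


fct = 0.56 * sqrt(51.6)
= 0.56 * 7.183
= 4.023 MPa

4.023


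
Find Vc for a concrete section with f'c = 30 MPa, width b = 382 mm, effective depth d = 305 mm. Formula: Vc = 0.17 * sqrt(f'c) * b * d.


Vc = 0.17 * sqrt(30) * 382 * 305 / 1000
= 108.49 kN

108.49


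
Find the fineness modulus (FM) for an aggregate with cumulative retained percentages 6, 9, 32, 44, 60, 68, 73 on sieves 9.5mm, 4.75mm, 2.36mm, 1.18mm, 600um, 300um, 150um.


FM = sum(cumulative % retained) / 100
= 292 / 100
= 2.92

2.92


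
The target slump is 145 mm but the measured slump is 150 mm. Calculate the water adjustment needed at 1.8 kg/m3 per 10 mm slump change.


Difference = 145 - 150 = -5 mm
Water adjustment = -5 * 1.8 / 10 = -0.9 kg/m3

-0.9


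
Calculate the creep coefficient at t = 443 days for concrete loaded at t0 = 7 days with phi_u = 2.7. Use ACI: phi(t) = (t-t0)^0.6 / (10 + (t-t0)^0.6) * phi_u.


dt = 443 - 7 = 436
phi = 436^0.6 / (10 + 436^0.6) * 2.7
= 2.141

2.141


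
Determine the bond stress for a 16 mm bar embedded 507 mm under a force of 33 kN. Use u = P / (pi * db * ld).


u = P / (pi * db * ld)
= 33 * 1000 / (pi * 16 * 507)
= 1.295 MPa

1.295


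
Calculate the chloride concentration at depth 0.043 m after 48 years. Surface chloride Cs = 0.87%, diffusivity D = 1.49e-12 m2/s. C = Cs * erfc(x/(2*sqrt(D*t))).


t_seconds = 48 * 365.25 * 24 * 3600 = 1514764800.0 s
arg = 0.043 / (2 * sqrt(1.49e-12 * 1514764800.0))
= 0.4526
erfc(0.4526) = 0.5222
C = 0.87 * 0.5222 = 0.4543%

0.4543


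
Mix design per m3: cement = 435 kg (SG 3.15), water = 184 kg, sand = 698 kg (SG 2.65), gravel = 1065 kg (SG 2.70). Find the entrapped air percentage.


Vol cement = 435 / (3.15 * 1000) = 0.138095 m3
Vol water = 184 / 1000 = 0.184 m3
Vol sand = 698 / (2.65 * 1000) = 0.263396 m3
Vol gravel = 1065 / (2.70 * 1000) = 0.394444 m3
Total solid + water volume = 0.979936 m3
Air = (1 - 0.979936) * 100 = 2.01%

2.01


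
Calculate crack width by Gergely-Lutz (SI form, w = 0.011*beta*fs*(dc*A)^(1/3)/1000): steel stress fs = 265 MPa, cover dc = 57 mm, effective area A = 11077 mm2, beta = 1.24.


w = 0.011 * beta * fs * (dc * A)^(1/3) / 1000
= 0.011 * 1.24 * 265 * (57 * 11077)^(1/3) / 1000
= 0.31 mm

0.31


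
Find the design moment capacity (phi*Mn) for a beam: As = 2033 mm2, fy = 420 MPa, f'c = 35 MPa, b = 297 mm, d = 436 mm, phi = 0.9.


a = As * fy / (0.85 * f'c * b)
= 2033 * 420 / (0.85 * 35 * 297)
= 96.637 mm
Mn = As * fy * (d - a/2) / 10^6
= 331.0257 kN-m
phi*Mn = 0.9 * 331.0257 = 297.92 kN-m

297.92


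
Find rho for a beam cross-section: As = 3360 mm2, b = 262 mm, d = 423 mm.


rho = As / (b * d)
= 3360 / (262 * 423)
= 0.0303

0.0303


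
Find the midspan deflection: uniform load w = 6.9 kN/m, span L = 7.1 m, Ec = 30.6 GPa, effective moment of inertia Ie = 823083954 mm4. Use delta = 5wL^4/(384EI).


Convert: L = 7.1 m = 7100 mm, Ec = 30.6 GPa = 30600 MPa
delta = 5 * 6.9 * 7100^4 / (384 * 30600 * 823083954)
= 9.06 mm

9.06


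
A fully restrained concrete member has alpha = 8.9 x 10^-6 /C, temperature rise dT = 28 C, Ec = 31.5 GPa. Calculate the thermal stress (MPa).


sigma = alpha * dT * Ec
= 8.9e-6 * 28 * 31.5 * 1000
= 7.85 MPa

7.85


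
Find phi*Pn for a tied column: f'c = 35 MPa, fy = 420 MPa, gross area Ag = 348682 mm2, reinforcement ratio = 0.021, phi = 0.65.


Ast = rho * Ag = 0.021 * 348682 = 7322.322 mm2
phi*Pn = 0.65 * 0.80 * (0.85 * 35 * (348682 - 7322.322) + 420 * 7322.322) / 1000
= 6880.03 kN

6880.03


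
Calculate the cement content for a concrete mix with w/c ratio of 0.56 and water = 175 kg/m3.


Cement = water / (w/c)
= 175 / 0.56
= 312.5 kg/m3

312.5


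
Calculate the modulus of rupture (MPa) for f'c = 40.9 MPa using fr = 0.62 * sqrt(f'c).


fr = 0.62 * sqrt(40.9)
= 3.965 MPa

3.965


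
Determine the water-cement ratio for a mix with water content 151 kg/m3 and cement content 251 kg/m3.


w/c = water / cement
w/c = 151 / 251 = 0.602

0.602


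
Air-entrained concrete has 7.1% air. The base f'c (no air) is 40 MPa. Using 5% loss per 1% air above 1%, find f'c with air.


Strength loss = (7.1 - 1) * 5 = 30.5%
f'c = 40 * (1 - 30.5/100)
= 27.8 MPa

27.8


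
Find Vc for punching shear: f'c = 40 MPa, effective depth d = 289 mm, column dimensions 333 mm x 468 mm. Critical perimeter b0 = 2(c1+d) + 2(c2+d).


b0 = 2*(333 + 289) + 2*(468 + 289) = 2758 mm
Vc = 0.33 * sqrt(40) * 2758 * 289 / 1000
= 1663.55 kN

1663.55


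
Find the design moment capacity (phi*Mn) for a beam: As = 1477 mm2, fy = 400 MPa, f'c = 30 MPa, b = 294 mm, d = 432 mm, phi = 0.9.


a = As * fy / (0.85 * f'c * b)
= 1477 * 400 / (0.85 * 30 * 294)
= 78.8049 mm
Mn = As * fy * (d - a/2) / 10^6
= 231.9466 kN-m
phi*Mn = 0.9 * 231.9466 = 208.75 kN-m

208.75


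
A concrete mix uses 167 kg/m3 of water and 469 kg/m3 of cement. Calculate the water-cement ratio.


w/c = water / cement
w/c = 167 / 469 = 0.356

0.356


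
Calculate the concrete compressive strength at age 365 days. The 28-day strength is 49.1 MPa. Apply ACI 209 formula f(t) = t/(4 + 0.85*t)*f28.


f(365) = 365 / (4 + 0.85 * 365) * 49.1
= 365 / 314.25 * 49.1
= 57.03 MPa

57.03


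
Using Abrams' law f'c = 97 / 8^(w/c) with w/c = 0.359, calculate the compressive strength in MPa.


f'c = 97 / 8^0.359
= 97 / 2.11
= 45.98 MPa

45.98


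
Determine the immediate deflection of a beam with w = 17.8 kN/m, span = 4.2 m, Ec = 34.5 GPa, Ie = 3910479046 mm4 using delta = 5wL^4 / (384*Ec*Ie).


Convert: L = 4.2 m = 4200 mm, Ec = 34.5 GPa = 34500 MPa
delta = 5 * 17.8 * 4200^4 / (384 * 34500 * 3910479046)
= 0.53 mm

0.53


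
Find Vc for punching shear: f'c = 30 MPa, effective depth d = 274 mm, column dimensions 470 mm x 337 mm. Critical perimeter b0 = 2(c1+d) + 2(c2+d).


b0 = 2*(470 + 274) + 2*(337 + 274) = 2710 mm
Vc = 0.33 * sqrt(30) * 2710 * 274 / 1000
= 1342.13 kN

1342.13


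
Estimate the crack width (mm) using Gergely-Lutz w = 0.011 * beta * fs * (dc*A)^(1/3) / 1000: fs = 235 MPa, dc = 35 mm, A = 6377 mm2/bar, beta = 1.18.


w = 0.011 * beta * fs * (dc * A)^(1/3) / 1000
= 0.011 * 1.18 * 235 * (35 * 6377)^(1/3) / 1000
= 0.185 mm

0.185


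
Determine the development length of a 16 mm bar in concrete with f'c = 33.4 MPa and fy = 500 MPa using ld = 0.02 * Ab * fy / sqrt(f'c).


Ab = pi * 16^2 / 4 = 201.062 mm2
ld = 0.02 * 201.062 * 500 / sqrt(33.4)
= 347.9 mm

347.9


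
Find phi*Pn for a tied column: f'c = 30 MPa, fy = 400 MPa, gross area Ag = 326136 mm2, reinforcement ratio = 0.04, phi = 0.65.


Ast = rho * Ag = 0.04 * 326136 = 13045.44 mm2
phi*Pn = 0.65 * 0.80 * (0.85 * 30 * (326136 - 13045.44) + 400 * 13045.44) / 1000
= 6865.03 kN

6865.03


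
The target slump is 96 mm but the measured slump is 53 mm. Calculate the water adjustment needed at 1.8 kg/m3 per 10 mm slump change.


Difference = 96 - 53 = 43 mm
Water adjustment = 43 * 1.8 / 10 = 7.7 kg/m3

7.7


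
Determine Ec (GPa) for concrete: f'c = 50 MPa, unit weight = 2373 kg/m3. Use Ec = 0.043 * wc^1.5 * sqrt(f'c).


Ec = 0.043 * 2373^1.5 * sqrt(50) / 1000
= 35.15 GPa

35.15


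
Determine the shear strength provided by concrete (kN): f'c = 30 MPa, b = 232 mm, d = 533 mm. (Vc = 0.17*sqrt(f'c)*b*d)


Vc = 0.17 * sqrt(30) * 232 * 533 / 1000
= 115.14 kN

115.14


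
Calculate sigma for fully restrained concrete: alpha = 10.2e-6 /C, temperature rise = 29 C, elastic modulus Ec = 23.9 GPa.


sigma = alpha * dT * Ec
= 10.2e-6 * 29 * 23.9 * 1000
= 7.07 MPa

7.07


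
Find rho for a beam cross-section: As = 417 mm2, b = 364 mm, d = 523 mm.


rho = As / (b * d)
= 417 / (364 * 523)
= 0.0022

0.0022


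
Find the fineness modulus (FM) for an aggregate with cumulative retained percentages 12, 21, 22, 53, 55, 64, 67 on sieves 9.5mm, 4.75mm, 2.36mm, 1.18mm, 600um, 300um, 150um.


FM = sum(cumulative % retained) / 100
= 294 / 100
= 2.94

2.94


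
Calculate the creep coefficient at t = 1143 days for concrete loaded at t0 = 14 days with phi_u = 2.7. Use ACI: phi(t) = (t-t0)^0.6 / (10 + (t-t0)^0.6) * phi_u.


dt = 1143 - 14 = 1129
phi = 1129^0.6 / (10 + 1129^0.6) * 2.7
= 2.353

2.353


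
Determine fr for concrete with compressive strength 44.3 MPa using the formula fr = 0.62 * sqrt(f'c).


fr = 0.62 * sqrt(44.3)
= 4.127 MPa

4.127


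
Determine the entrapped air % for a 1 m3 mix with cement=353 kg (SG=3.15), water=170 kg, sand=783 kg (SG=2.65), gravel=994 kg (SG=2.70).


Vol cement = 353 / (3.15 * 1000) = 0.112063 m3
Vol water = 170 / 1000 = 0.17 m3
Vol sand = 783 / (2.65 * 1000) = 0.295472 m3
Vol gravel = 994 / (2.70 * 1000) = 0.368148 m3
Total solid + water volume = 0.945683 m3
Air = (1 - 0.945683) * 100 = 5.43%

5.43


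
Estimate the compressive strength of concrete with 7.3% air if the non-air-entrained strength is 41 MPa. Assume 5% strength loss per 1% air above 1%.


Strength loss = (7.3 - 1) * 5 = 31.5%
f'c = 41 * (1 - 31.5/100)
= 28.09 MPa

28.09


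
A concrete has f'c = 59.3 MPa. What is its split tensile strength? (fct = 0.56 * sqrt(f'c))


fct = 0.56 * sqrt(59.3)
= 0.56 * 7.701
= 4.312 MPa

4.312


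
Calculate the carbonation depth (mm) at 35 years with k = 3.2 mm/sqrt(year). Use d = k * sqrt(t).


depth = k * sqrt(t)
= 3.2 * sqrt(35)
= 18.93 mm

18.93


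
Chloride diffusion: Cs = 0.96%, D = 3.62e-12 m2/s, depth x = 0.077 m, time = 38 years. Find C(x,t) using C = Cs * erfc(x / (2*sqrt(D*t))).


t_seconds = 38 * 365.25 * 24 * 3600 = 1199188800.0 s
arg = 0.077 / (2 * sqrt(3.62e-12 * 1199188800.0))
= 0.5843
erfc(0.5843) = 0.4086
C = 0.96 * 0.4086 = 0.3922%

0.3922
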